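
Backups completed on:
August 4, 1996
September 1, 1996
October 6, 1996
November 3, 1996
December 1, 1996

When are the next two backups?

January 5, 1997; February 2, 1997

Gaps: 28, 35, 28, 28 days — a mix of 28 and 35. Every date is a Sunday.
Each is the 1st Sunday of its month.
January 1997 — 1st Sunday is January 5, 1997.
1st Sunday of February 1997: February 2, 1997.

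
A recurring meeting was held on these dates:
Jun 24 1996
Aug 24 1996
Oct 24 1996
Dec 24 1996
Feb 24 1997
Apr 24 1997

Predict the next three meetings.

Each date is the 24th; the gaps (61, 61, 61, 62, 59) track the month lengths.
The rule is the 24th of every 2 months.
Next: June 1997 → Jun 24 1997.
Next: August 1997 → Aug 24 1997.
October 1997: Oct 24 1997.

Jun 24 1997, Aug 24 1997, Oct 24 1997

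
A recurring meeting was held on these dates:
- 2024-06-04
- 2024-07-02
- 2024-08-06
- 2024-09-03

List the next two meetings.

2024-10-01, 2024-11-05

All dates are Tuesdays, 28, 35, 28 days apart.
Specifically, the 1st Tuesday of each month.
1st Tuesday of October 2024: 2024-10-01.
November 2024 — 1st Tuesday is 2024-11-05.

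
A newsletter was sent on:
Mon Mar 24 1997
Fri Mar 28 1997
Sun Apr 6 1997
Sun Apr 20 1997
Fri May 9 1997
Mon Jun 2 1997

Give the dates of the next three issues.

Tue Jul 1 1997, Mon Aug 4 1997, Fri Sep 12 1997

The spacing grows by 5 each time: 4, 9, 14, 19, 24 days.
Next gap: 29 days. Mon Jun 2 1997 + 29 days = Tue Jul 1 1997.
Next gap: 34 days. Tue Jul 1 1997 + 34 days = Mon Aug 4 1997.
Next gap: 39 days. Mon Aug 4 1997 + 39 days = Fri Sep 12 1997.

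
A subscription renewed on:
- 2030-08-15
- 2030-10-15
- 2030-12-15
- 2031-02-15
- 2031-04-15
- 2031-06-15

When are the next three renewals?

2031-08-15, 2031-10-15, 2031-12-15

Gaps: 61, 61, 62, 59, 61 days — not constant. Every event is on the 15th of the month.
Pattern: the 15th of every 2 months.
August 2031: 2031-08-15.
October 2031: 2031-10-15.
December 2031: 2031-12-15.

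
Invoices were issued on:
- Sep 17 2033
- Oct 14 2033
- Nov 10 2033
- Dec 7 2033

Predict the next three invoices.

Gaps between consecutive events: 27, 27, 27 days — a constant 27-day interval.
Dec 7 2033 + 27 days = Jan 3 2034.
Jan 3 2034 + 27 days = Jan 30 2034.
Jan 30 2034 + 27 days = Feb 26 2034.

Jan 3 2034, Jan 30 2034, Feb 26 2034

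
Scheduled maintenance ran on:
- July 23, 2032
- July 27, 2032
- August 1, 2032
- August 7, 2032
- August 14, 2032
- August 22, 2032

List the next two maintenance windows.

August 31, 2032; September 10, 2032

Intervals are 4, 5, 6, 7, 8 days — an arithmetic progression with common difference 1.
Next gap: 9 days. August 22, 2032 + 9 days = August 31, 2032.
Next gap: 10 days. August 31, 2032 + 10 days = September 10, 2032.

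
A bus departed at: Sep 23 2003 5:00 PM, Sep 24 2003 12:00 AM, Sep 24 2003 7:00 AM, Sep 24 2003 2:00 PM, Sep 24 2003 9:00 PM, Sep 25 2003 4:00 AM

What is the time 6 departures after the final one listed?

Sep 26 2003 10:00 PM

The interval is a steady 7 hours (7, 7, 7, 7, 7).
Sep 25 2003 4:00 AM + 7 h = Sep 25 2003 11:00 AM.
Sep 25 2003 11:00 AM + 7 h = Sep 25 2003 6:00 PM.
Sep 25 2003 6:00 PM + 7 h = Sep 26 2003 1:00 AM.
Sep 26 2003 1:00 AM + 7 h = Sep 26 2003 8:00 AM.
Sep 26 2003 8:00 AM + 7 h = Sep 26 2003 3:00 PM.
Sep 26 2003 3:00 PM + 7 h = Sep 26 2003 10:00 PM.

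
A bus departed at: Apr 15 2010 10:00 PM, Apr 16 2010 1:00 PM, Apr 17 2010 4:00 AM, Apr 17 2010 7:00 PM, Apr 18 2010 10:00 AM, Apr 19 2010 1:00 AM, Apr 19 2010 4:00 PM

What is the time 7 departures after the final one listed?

Gaps: 15, 15, 15, 15, 15, 15 hours — each event is 15 hours after the previous one.
Apr 19 2010 4:00 PM + 15 h = Apr 20 2010 7:00 AM.
Apr 20 2010 7:00 AM + 15 h = Apr 20 2010 10:00 PM.
Apr 20 2010 10:00 PM + 15 h = Apr 21 2010 1:00 PM.
Apr 21 2010 1:00 PM + 15 h = Apr 22 2010 4:00 AM.
Apr 22 2010 4:00 AM + 15 h = Apr 22 2010 7:00 PM.
Apr 22 2010 7:00 PM + 15 h = Apr 23 2010 10:00 AM.
Apr 23 2010 10:00 AM + 15 h = Apr 24 2010 1:00 AM.

Apr 24 2010 1:00 AM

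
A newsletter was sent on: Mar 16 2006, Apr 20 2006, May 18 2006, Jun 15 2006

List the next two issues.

Jul 20 2006, Aug 17 2006

These are Thursdays at 28- or 35-day spacing (35, 28, 28).
The pattern: 3rd Thursday of the month.
3rd Thursday of July 2006: Jul 20 2006.
3rd Thursday of August 2006: Aug 17 2006.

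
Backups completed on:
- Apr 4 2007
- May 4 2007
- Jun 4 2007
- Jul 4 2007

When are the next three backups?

Aug 4 2007, Sep 4 2007, Oct 4 2007

Each date is the 4th; the gaps (30, 31, 30) track the month lengths.
The rule is the 4th of each month.
Next: August 2007 → Aug 4 2007.
Next: September 2007 → Sep 4 2007.
Next: October 2007 → Oct 4 2007.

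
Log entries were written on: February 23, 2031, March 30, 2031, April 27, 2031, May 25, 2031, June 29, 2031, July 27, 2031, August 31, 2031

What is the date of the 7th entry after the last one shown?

March 28, 2032

All Sundays; the gaps (35, 28, 28, 35, 28, 35) vary with month length.
This is the last Sunday of each month.
Last Sunday of September 2031: September 28, 2031.
Last Sunday of October 2031: October 26, 2031.
November 2031 ends with Sunday November 30, 2031.
Last Sunday of December 2031: December 28, 2031.
Last Sunday of January 2032: January 25, 2032.
Last Sunday of February 2032: February 29, 2032.
Last Sunday of March 2032: March 28, 2032.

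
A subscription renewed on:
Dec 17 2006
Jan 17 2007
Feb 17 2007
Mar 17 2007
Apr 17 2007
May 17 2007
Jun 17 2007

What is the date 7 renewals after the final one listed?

Jan 17 2008

Gaps: 31, 31, 28, 31, 30, 31 days — not constant. Every event is on the 17th of the month.
Pattern: the 17th of each month.
Next: July 2007 → Jul 17 2007.
August 2007: Aug 17 2007.
September 2007: Sep 17 2007.
Next: October 2007 → Oct 17 2007.
Next: November 2007 → Nov 17 2007.
December 2007: Dec 17 2007.
Next: January 2008 → Jan 17 2008.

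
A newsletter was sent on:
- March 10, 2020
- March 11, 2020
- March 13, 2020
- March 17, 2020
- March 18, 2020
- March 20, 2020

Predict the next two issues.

March 24, 2020; March 25, 2020

Every event lands on a Tuesday or Wednesday or Friday (gaps cycle 1, 2, 4, 1, 2).
So the schedule is: every Tuesday, Wednesday and Friday.
The following Tuesday is March 24, 2020.
Next Wednesday: March 25, 2020.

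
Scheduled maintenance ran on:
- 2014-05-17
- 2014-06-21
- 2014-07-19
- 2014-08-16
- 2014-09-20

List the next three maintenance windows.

All dates are Saturdays, 35, 28, 28, 35 days apart.
Specifically, the 3rd Saturday of each month.
3rd Saturday of October 2014: 2014-10-18.
November 2014 — 3rd Saturday is 2014-11-15.
3rd Saturday of December 2014: 2014-12-20.

2014-10-18, 2014-11-15, 2014-12-20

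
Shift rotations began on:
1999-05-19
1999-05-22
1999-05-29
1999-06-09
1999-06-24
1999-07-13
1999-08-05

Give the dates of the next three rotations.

Gaps: 3, 7, 11, 15, 19, 23 days — each gap is 4 larger than the previous one.
Next gap: 27 days. 1999-08-05 + 27 days = 1999-09-01.
Next gap: 31 days. 1999-09-01 + 31 days = 1999-10-02.
Next gap: 35 days. 1999-10-02 + 35 days = 1999-11-06.

1999-09-01, 1999-10-02, 1999-11-06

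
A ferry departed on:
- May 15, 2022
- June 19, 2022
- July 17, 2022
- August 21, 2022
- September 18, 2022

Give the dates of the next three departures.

These are Sundays at 28- or 35-day spacing (35, 28, 35, 28).
The pattern: 3rd Sunday of the month.
October 2022 — 3rd Sunday is October 16, 2022.
November 2022 — 3rd Sunday is November 20, 2022.
December 2022 — 3rd Sunday is December 18, 2022.

October 16, 2022; November 20, 2022; December 18, 2022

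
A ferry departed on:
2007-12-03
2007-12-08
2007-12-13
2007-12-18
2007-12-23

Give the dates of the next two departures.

2007-12-28, 2008-01-02

The spacing is 5, 5, 5, 5 days — always 5 days.
2007-12-23 + 5 days = 2007-12-28.
2007-12-28 + 5 days = 2008-01-02.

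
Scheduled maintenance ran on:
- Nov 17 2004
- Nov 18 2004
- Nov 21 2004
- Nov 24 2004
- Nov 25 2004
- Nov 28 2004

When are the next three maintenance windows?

Gaps: 1, 3, 3, 1, 3 days — not constant, but cyclic with period 3.
The events fall on every Wednesday, Thursday and Sunday.
Next Wednesday: Dec 1 2004.
Next Thursday: Dec 2 2004.
Next Sunday: Dec 5 2004.

Dec 1 2004, Dec 2 2004, Dec 5 2004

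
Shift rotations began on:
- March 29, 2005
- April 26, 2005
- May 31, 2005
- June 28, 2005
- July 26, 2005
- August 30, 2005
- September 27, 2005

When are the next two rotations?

October 25, 2005; November 29, 2005

All Tuesdays; the gaps (28, 35, 28, 28, 35, 28) vary with month length.
This is the last Tuesday of each month.
Last Tuesday of October 2005: October 25, 2005.
November 2005 ends with Tuesday November 29, 2005.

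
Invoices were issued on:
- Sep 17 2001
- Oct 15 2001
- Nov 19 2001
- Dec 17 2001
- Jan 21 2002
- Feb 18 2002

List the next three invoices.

Mar 18 2002, Apr 15 2002, May 20 2002

These are Mondays at 28- or 35-day spacing (28, 35, 28, 35, 28).
The pattern: 3rd Monday of the month.
March 2002 — 3rd Monday is Mar 18 2002.
3rd Monday of April 2002: Apr 15 2002.
3rd Monday of May 2002: May 20 2002.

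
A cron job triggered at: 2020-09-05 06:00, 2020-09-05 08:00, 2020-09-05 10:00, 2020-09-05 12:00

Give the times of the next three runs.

Gaps: 2, 2, 2 hours — each event is 2 hours after the previous one.
2020-09-05 12:00 + 2 h = 2020-09-05 14:00.
2020-09-05 14:00 + 2 h = 2020-09-05 16:00.
2020-09-05 16:00 + 2 h = 2020-09-05 18:00.

2020-09-05 14:00, 2020-09-05 16:00, 2020-09-05 18:00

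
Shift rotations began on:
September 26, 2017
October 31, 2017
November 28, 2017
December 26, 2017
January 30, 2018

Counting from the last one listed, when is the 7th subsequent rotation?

These are Tuesdays with 35, 28, 28, 35-day gaps.
Each is the final Tuesday of its month — October 31, 2017 is past the 28th, so '4th Tuesday' doesn't fit.
February 2018 ends with Tuesday February 27, 2018.
Last Tuesday of March 2018: March 27, 2018.
Last Tuesday of April 2018: April 24, 2018.
Last Tuesday of May 2018: May 29, 2018.
June 2018 ends with Tuesday June 26, 2018.
July 2018 ends with Tuesday July 31, 2018.
Last Tuesday of August 2018: August 28, 2018.

August 28, 2018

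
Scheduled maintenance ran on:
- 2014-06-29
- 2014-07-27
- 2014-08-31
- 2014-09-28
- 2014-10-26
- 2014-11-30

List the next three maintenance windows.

2014-12-28, 2015-01-25, 2015-02-22

These are Sundays with 28, 35, 28, 28, 35-day gaps.
Each is the final Sunday of its month — 2014-06-29 is past the 28th, so '4th Sunday' doesn't fit.
Last Sunday of December 2014: 2014-12-28.
January 2015 ends with Sunday 2015-01-25.
Last Sunday of February 2015: 2015-02-22.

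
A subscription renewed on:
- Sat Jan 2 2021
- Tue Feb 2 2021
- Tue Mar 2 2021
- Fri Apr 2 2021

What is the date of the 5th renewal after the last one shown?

The day-of-month is always 2 (31, 28, 31 days between events).
So this recurs on the 2nd of each month.
Next: May 2021 → Sun May 2 2021.
June 2021: Wed Jun 2 2021.
Next: July 2021 → Fri Jul 2 2021.
August 2021: Mon Aug 2 2021.
Next: September 2021 → Thu Sep 2 2021.

Thu Sep 2 2021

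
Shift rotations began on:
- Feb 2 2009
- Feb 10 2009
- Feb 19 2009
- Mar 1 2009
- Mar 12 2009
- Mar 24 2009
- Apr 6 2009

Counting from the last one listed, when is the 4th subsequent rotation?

Jun 7 2009

Intervals are 8, 9, 10, 11, 12, 13 days — an arithmetic progression with common difference 1.
Next gap: 14 days. Apr 6 2009 + 14 days = Apr 20 2009.
Next gap: 15 days. Apr 20 2009 + 15 days = May 5 2009.
Next gap: 16 days. May 5 2009 + 16 days = May 21 2009.
Next gap: 17 days. May 21 2009 + 17 days = Jun 7 2009.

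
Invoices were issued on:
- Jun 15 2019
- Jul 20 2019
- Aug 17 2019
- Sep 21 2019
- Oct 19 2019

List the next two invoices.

Nov 16 2019, Dec 21 2019

These are Saturdays at 28- or 35-day spacing (35, 28, 35, 28).
The pattern: 3rd Saturday of the month.
3rd Saturday of November 2019: Nov 16 2019.
3rd Saturday of December 2019: Dec 21 2019.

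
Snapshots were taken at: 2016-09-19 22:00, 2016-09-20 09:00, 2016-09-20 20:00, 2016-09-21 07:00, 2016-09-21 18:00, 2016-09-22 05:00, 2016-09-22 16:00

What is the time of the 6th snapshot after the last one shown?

2016-09-25 10:00

Spacing: 11, 11, 11, 11, 11, 11 h — constant 11 h.
2016-09-22 16:00 + 11 h = 2016-09-23 03:00.
2016-09-23 03:00 + 11 h = 2016-09-23 14:00.
2016-09-23 14:00 + 11 h = 2016-09-24 01:00.
2016-09-24 01:00 + 11 h = 2016-09-24 12:00.
2016-09-24 12:00 + 11 h = 2016-09-24 23:00.
2016-09-24 23:00 + 11 h = 2016-09-25 10:00.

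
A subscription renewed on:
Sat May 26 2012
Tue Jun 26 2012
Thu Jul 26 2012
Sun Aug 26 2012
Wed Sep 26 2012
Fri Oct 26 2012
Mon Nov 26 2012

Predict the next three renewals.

Wed Dec 26 2012, Sat Jan 26 2013, Tue Feb 26 2013

Gaps: 31, 30, 31, 31, 30, 31 days — not constant. Every event is on the 26th of the month.
Pattern: the 26th of each month.
December 2012: Wed Dec 26 2012.
January 2013: Sat Jan 26 2013.
Next: February 2013 → Tue Feb 26 2013.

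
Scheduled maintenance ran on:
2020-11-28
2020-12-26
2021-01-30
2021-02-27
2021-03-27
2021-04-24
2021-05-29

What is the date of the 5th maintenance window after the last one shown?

All Saturdays; the gaps (28, 35, 28, 28, 28, 35) vary with month length.
This is the last Saturday of each month.
June 2021 ends with Saturday 2021-06-26.
Last Saturday of July 2021: 2021-07-31.
August 2021 ends with Saturday 2021-08-28.
September 2021 ends with Saturday 2021-09-25.
Last Saturday of October 2021: 2021-10-30.

2021-10-30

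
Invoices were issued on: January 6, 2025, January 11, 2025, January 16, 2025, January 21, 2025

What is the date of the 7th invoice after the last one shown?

February 25, 2025

Every event comes 5 days after the last (5, 5, 5).
January 21, 2025 + 5 days = January 26, 2025.
January 26, 2025 + 5 days = January 31, 2025.
January 31, 2025 + 5 days = February 5, 2025.
February 5, 2025 + 5 days = February 10, 2025.
February 10, 2025 + 5 days = February 15, 2025.
February 15, 2025 + 5 days = February 20, 2025.
February 20, 2025 + 5 days = February 25, 2025.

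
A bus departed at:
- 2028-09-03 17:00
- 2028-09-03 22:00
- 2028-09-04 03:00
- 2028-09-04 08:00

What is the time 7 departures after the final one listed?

2028-09-05 19:00

Gaps: 5, 5, 5 hours — each event is 5 hours after the previous one.
2028-09-04 08:00 + 5 h = 2028-09-04 13:00.
2028-09-04 13:00 + 5 h = 2028-09-04 18:00.
2028-09-04 18:00 + 5 h = 2028-09-04 23:00.
2028-09-04 23:00 + 5 h = 2028-09-05 04:00.
2028-09-05 04:00 + 5 h = 2028-09-05 09:00.
2028-09-05 09:00 + 5 h = 2028-09-05 14:00.
2028-09-05 14:00 + 5 h = 2028-09-05 19:00.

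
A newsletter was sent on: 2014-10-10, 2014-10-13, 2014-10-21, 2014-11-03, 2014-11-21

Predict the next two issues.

2014-12-14, 2015-01-11

Gaps: 3, 8, 13, 18 days — each gap is 5 larger than the previous one.
Next gap: 23 days. 2014-11-21 + 23 days = 2014-12-14.
Next gap: 28 days. 2014-12-14 + 28 days = 2015-01-11.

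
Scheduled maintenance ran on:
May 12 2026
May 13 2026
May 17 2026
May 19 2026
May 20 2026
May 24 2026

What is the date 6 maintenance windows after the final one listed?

The gap pattern 1, 4, 2, 1, 4 repeats every 3 events.
These are the Tuesdays, Wednesdays and Sundays of each week.
Next Tuesday: May 26 2026.
The following Wednesday is May 27 2026.
Next Sunday: May 31 2026.
The following Tuesday is Jun 2 2026.
Next Wednesday: Jun 3 2026.
Next Sunday: Jun 7 2026.

Jun 7 2026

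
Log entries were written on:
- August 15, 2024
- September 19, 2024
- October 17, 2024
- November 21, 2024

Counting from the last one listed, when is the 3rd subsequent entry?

February 20, 2025

Gaps: 35, 28, 35 days — a mix of 28 and 35. Every date is a Thursday.
Each is the 3rd Thursday of its month.
3rd Thursday of December 2024: December 19, 2024.
3rd Thursday of January 2025: January 16, 2025.
3rd Thursday of February 2025: February 20, 2025.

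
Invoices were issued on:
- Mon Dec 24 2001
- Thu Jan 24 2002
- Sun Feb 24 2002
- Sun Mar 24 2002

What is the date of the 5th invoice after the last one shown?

Gaps: 31, 31, 28 days — not constant. Every event is on the 24th of the month.
Pattern: the 24th of each month.
April 2002: Wed Apr 24 2002.
Next: May 2002 → Fri May 24 2002.
Next: June 2002 → Mon Jun 24 2002.
Next: July 2002 → Wed Jul 24 2002.
August 2002: Sat Aug 24 2002.

Sat Aug 24 2002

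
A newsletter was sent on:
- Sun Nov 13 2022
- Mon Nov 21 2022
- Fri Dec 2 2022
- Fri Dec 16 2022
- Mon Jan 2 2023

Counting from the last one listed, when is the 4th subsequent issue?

Gaps: 8, 11, 14, 17 days — each gap is 3 larger than the previous one.
Next gap: 20 days. Mon Jan 2 2023 + 20 days = Sun Jan 22 2023.
Next gap: 23 days. Sun Jan 22 2023 + 23 days = Tue Feb 14 2023.
Next gap: 26 days. Tue Feb 14 2023 + 26 days = Sun Mar 12 2023.
Next gap: 29 days. Sun Mar 12 2023 + 29 days = Mon Apr 10 2023.

Mon Apr 10 2023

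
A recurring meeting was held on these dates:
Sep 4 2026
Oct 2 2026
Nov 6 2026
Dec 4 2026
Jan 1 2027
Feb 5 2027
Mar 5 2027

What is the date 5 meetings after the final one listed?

Aug 6 2027

All dates are Fridays, 28, 35, 28, 28, 35, 28 days apart.
Specifically, the 1st Friday of each month.
1st Friday of April 2027: Apr 2 2027.
May 2027 — 1st Friday is May 7 2027.
June 2027 — 1st Friday is Jun 4 2027.
1st Friday of July 2027: Jul 2 2027.
August 2027 — 1st Friday is Aug 6 2027.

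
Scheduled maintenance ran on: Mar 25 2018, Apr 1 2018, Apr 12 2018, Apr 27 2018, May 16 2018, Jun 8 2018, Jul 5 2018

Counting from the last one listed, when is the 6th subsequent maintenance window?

Mar 8 2019

Gaps: 7, 11, 15, 19, 23, 27 days — each gap is 4 larger than the previous one.
Next gap: 31 days. Jul 5 2018 + 31 days = Aug 5 2018.
Next gap: 35 days. Aug 5 2018 + 35 days = Sep 9 2018.
Next gap: 39 days. Sep 9 2018 + 39 days = Oct 18 2018.
Next gap: 43 days. Oct 18 2018 + 43 days = Nov 30 2018.
Next gap: 47 days. Nov 30 2018 + 47 days = Jan 16 2019.
Next gap: 51 days. Jan 16 2019 + 51 days = Mar 8 2019.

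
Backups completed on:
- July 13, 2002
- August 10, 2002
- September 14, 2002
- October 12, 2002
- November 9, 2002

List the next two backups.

All dates are Saturdays, 28, 35, 28, 28 days apart.
Specifically, the 2nd Saturday of each month.
2nd Saturday of December 2002: December 14, 2002.
January 2003 — 2nd Saturday is January 11, 2003.

December 14, 2002; January 11, 2003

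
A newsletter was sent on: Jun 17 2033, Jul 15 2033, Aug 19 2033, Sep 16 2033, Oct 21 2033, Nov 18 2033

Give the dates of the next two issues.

These are Fridays at 28- or 35-day spacing (28, 35, 28, 35, 28).
The pattern: 3rd Friday of the month.
3rd Friday of December 2033: Dec 16 2033.
January 2034 — 3rd Friday is Jan 20 2034.

Dec 16 2033, Jan 20 2034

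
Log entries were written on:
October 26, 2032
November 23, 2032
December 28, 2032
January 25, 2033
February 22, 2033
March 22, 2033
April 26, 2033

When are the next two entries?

May 24, 2033; June 28, 2033

These are Tuesdays at 28- or 35-day spacing (28, 35, 28, 28, 28, 35).
The pattern: 4th Tuesday of the month.
4th Tuesday of May 2033: May 24, 2033.
4th Tuesday of June 2033: June 28, 2033.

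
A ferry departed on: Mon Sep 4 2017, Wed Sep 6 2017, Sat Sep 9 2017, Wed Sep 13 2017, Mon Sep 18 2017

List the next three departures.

Intervals are 2, 3, 4, 5 days — an arithmetic progression with common difference 1.
Next gap: 6 days. Mon Sep 18 2017 + 6 days = Sun Sep 24 2017.
Next gap: 7 days. Sun Sep 24 2017 + 7 days = Sun Oct 1 2017.
Next gap: 8 days. Sun Oct 1 2017 + 8 days = Mon Oct 9 2017.

Sun Sep 24 2017, Sun Oct 1 2017, Mon Oct 9 2017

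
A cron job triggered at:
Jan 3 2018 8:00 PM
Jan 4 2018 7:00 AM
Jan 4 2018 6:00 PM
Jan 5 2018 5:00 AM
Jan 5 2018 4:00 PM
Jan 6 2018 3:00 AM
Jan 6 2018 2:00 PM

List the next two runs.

Spacing: 11, 11, 11, 11, 11, 11 h — constant 11 h.
Jan 6 2018 2:00 PM + 11 h = Jan 7 2018 1:00 AM.
Jan 7 2018 1:00 AM + 11 h = Jan 7 2018 12:00 PM.

Jan 7 2018 1:00 AM, Jan 7 2018 12:00 PM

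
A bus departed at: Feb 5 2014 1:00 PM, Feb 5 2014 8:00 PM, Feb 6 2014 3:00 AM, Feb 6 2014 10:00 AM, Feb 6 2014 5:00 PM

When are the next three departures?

Feb 7 2014 12:00 AM, Feb 7 2014 7:00 AM, Feb 7 2014 2:00 PM

The interval is a steady 7 hours (7, 7, 7, 7).
Feb 6 2014 5:00 PM + 7 h = Feb 7 2014 12:00 AM.
Feb 7 2014 12:00 AM + 7 h = Feb 7 2014 7:00 AM.
Feb 7 2014 7:00 AM + 7 h = Feb 7 2014 2:00 PM.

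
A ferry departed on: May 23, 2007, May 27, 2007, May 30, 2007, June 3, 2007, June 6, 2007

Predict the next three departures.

June 10, 2007; June 13, 2007; June 17, 2007

Every event lands on a Wednesday or Sunday (gaps cycle 4, 3, 4, 3).
So the schedule is: every Wednesday and Sunday.
The following Sunday is June 10, 2007.
The following Wednesday is June 13, 2007.
Next Sunday: June 17, 2007.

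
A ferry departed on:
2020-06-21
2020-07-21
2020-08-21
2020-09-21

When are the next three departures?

Each date is the 21st; the gaps (30, 31, 31) track the month lengths.
The rule is the 21st of each month.
Next: October 2020 → 2020-10-21.
Next: November 2020 → 2020-11-21.
December 2020: 2020-12-21.

2020-10-21, 2020-11-21, 2020-12-21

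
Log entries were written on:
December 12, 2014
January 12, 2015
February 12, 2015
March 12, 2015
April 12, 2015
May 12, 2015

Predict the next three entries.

June 12, 2015; July 12, 2015; August 12, 2015

Each date is the 12th; the gaps (31, 31, 28, 31, 30) track the month lengths.
The rule is the 12th of each month.
Next: June 2015 → June 12, 2015.
Next: July 2015 → July 12, 2015.
Next: August 2015 → August 12, 2015.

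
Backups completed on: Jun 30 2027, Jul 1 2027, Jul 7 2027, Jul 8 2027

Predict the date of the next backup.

The gap pattern 1, 6, 1 repeats every 2 events.
These are the Wednesdays and Thursdays of each week.
The following Wednesday is Jul 14 2027.

Jul 14 2027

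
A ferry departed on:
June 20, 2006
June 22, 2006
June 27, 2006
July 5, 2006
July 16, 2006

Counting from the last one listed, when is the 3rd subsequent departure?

Intervals are 2, 5, 8, 11 days — an arithmetic progression with common difference 3.
Next gap: 14 days. July 16, 2006 + 14 days = July 30, 2006.
Next gap: 17 days. July 30, 2006 + 17 days = August 16, 2006.
Next gap: 20 days. August 16, 2006 + 20 days = September 5, 2006.

September 5, 2006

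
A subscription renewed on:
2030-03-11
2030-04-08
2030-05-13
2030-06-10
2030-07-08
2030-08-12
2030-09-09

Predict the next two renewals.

All dates are Mondays, 28, 35, 28, 28, 35, 28 days apart.
Specifically, the 2nd Monday of each month.
October 2030 — 2nd Monday is 2030-10-14.
November 2030 — 2nd Monday is 2030-11-11.

2030-10-14, 2030-11-11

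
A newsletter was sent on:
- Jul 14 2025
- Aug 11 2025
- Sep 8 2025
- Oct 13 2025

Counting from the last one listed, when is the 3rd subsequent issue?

All dates are Mondays, 28, 28, 35 days apart.
Specifically, the 2nd Monday of each month.
November 2025 — 2nd Monday is Nov 10 2025.
2nd Monday of December 2025: Dec 8 2025.
January 2026 — 2nd Monday is Jan 12 2026.

Jan 12 2026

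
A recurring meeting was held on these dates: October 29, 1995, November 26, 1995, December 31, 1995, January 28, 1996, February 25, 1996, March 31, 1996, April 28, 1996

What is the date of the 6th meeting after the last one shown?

October 27, 1996

All Sundays; the gaps (28, 35, 28, 28, 35, 28) vary with month length.
This is the last Sunday of each month.
Last Sunday of May 1996: May 26, 1996.
June 1996 ends with Sunday June 30, 1996.
July 1996 ends with Sunday July 28, 1996.
Last Sunday of August 1996: August 25, 1996.
Last Sunday of September 1996: September 29, 1996.
Last Sunday of October 1996: October 27, 1996.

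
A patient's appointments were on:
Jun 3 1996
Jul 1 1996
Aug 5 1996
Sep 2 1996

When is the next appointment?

Gaps: 28, 35, 28 days — a mix of 28 and 35. Every date is a Monday.
Each is the 1st Monday of its month.
October 1996 — 1st Monday is Oct 7 1996.

Oct 7 1996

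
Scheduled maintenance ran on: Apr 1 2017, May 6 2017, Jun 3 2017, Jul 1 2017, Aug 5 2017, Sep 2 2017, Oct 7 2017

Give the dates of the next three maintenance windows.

Nov 4 2017, Dec 2 2017, Jan 6 2018

These are Saturdays at 28- or 35-day spacing (35, 28, 28, 35, 28, 35).
The pattern: 1st Saturday of the month.
1st Saturday of November 2017: Nov 4 2017.
December 2017 — 1st Saturday is Dec 2 2017.
1st Saturday of January 2018: Jan 6 2018.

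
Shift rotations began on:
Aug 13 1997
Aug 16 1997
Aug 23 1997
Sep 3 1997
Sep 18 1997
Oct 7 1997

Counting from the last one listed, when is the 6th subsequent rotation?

Intervals are 3, 7, 11, 15, 19 days — an arithmetic progression with common difference 4.
Next gap: 23 days. Oct 7 1997 + 23 days = Oct 30 1997.
Next gap: 27 days. Oct 30 1997 + 27 days = Nov 26 1997.
Next gap: 31 days. Nov 26 1997 + 31 days = Dec 27 1997.
Next gap: 35 days. Dec 27 1997 + 35 days = Jan 31 1998.
Next gap: 39 days. Jan 31 1998 + 39 days = Mar 11 1998.
Next gap: 43 days. Mar 11 1998 + 43 days = Apr 23 1998.

Apr 23 1998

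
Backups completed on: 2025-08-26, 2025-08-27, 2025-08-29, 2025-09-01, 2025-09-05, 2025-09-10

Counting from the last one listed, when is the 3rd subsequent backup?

Gaps: 1, 2, 3, 4, 5 days — each gap is 1 larger than the previous one.
Next gap: 6 days. 2025-09-10 + 6 days = 2025-09-16.
Next gap: 7 days. 2025-09-16 + 7 days = 2025-09-23.
Next gap: 8 days. 2025-09-23 + 8 days = 2025-10-01.

2025-10-01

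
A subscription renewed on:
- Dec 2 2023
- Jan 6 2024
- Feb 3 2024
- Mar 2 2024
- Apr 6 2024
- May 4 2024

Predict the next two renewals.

Jun 1 2024, Jul 6 2024

Gaps: 35, 28, 28, 35, 28 days — a mix of 28 and 35. Every date is a Saturday.
Each is the 1st Saturday of its month.
June 2024 — 1st Saturday is Jun 1 2024.
1st Saturday of July 2024: Jul 6 2024.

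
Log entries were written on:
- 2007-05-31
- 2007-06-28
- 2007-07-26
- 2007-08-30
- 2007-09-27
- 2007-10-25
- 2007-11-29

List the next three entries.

2007-12-27, 2008-01-31, 2008-02-28

Every date is a Thursday; gaps 28, 28, 35, 28, 28, 35 days.
Each is the last Thursday of its month (at least one falls on the 29th or later, ruling out '4th Thursday').
December 2007 ends with Thursday 2007-12-27.
January 2008 ends with Thursday 2008-01-31.
Last Thursday of February 2008: 2008-02-28.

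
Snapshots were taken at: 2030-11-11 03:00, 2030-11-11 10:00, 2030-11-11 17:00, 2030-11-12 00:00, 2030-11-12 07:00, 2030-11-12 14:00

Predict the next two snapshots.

2030-11-12 21:00, 2030-11-13 04:00

The interval is a steady 7 hours (7, 7, 7, 7, 7).
2030-11-12 14:00 + 7 h = 2030-11-12 21:00.
2030-11-12 21:00 + 7 h = 2030-11-13 04:00.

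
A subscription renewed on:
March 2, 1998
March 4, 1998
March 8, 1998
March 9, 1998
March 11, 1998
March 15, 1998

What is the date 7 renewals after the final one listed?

March 30, 1998

Every event lands on a Monday or Wednesday or Sunday (gaps cycle 2, 4, 1, 2, 4).
So the schedule is: every Monday, Wednesday and Sunday.
Next Monday: March 16, 1998.
Next Wednesday: March 18, 1998.
The following Sunday is March 22, 1998.
The following Monday is March 23, 1998.
Next Wednesday: March 25, 1998.
The following Sunday is March 29, 1998.
The following Monday is March 30, 1998.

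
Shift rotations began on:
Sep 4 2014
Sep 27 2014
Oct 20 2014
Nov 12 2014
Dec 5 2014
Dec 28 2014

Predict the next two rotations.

Jan 20 2015, Feb 12 2015

Gaps between consecutive events: 23, 23, 23, 23, 23 days — a constant 23-day interval.
Dec 28 2014 + 23 days = Jan 20 2015.
Jan 20 2015 + 23 days = Feb 12 2015.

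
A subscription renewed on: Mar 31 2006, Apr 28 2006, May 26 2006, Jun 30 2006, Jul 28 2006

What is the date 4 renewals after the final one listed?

These are Fridays with 28, 28, 35, 28-day gaps.
Each is the final Friday of its month — Mar 31 2006 is past the 28th, so '4th Friday' doesn't fit.
August 2006 ends with Friday Aug 25 2006.
September 2006 ends with Friday Sep 29 2006.
October 2006 ends with Friday Oct 27 2006.
November 2006 ends with Friday Nov 24 2006.

Nov 24 2006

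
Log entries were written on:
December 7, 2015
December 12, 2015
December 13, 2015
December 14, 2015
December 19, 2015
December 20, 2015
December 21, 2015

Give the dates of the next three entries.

December 26, 2015; December 27, 2015; December 28, 2015

The gap pattern 5, 1, 1, 5, 1, 1 repeats every 3 events.
These are the Mondays, Saturdays and Sundays of each week.
Next Saturday: December 26, 2015.
Next Sunday: December 27, 2015.
Next Monday: December 28, 2015.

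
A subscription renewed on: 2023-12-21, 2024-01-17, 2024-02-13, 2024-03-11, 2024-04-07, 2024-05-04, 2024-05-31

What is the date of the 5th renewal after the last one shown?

Gaps between consecutive events: 27, 27, 27, 27, 27, 27 days — a constant 27-day interval.
2024-05-31 + 27 days = 2024-06-27.
2024-06-27 + 27 days = 2024-07-24.
2024-07-24 + 27 days = 2024-08-20.
2024-08-20 + 27 days = 2024-09-16.
2024-09-16 + 27 days = 2024-10-13.

2024-10-13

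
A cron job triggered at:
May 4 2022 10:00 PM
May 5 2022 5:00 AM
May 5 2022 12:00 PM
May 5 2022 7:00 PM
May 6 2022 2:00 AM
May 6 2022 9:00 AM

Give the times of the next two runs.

May 6 2022 4:00 PM, May 6 2022 11:00 PM

Gaps: 7, 7, 7, 7, 7 hours — each event is 7 hours after the previous one.
May 6 2022 9:00 AM + 7 h = May 6 2022 4:00 PM.
May 6 2022 4:00 PM + 7 h = May 6 2022 11:00 PM.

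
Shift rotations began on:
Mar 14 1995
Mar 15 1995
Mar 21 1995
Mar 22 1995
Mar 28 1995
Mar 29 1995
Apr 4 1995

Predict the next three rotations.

Gaps: 1, 6, 1, 6, 1, 6 days — not constant, but cyclic with period 2.
The events fall on every Tuesday and Wednesday.
Next Wednesday: Apr 5 1995.
Next Tuesday: Apr 11 1995.
The following Wednesday is Apr 12 1995.

Apr 5 1995, Apr 11 1995, Apr 12 1995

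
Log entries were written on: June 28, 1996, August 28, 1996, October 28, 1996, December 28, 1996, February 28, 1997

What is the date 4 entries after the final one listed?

October 28, 1997

Gaps: 61, 61, 61, 62 days — not constant. Every event is on the 28th of the month.
Pattern: the 28th of every 2 months.
April 1997: April 28, 1997.
Next: June 1997 → June 28, 1997.
August 1997: August 28, 1997.
October 1997: October 28, 1997.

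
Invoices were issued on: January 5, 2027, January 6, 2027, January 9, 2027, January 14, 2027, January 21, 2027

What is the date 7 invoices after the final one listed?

The spacing grows by 2 each time: 1, 3, 5, 7 days.
Next gap: 9 days. January 21, 2027 + 9 days = January 30, 2027.
Next gap: 11 days. January 30, 2027 + 11 days = February 10, 2027.
Next gap: 13 days. February 10, 2027 + 13 days = February 23, 2027.
Next gap: 15 days. February 23, 2027 + 15 days = March 10, 2027.
Next gap: 17 days. March 10, 2027 + 17 days = March 27, 2027.
Next gap: 19 days. March 27, 2027 + 19 days = April 15, 2027.
Next gap: 21 days. April 15, 2027 + 21 days = May 6, 2027.

May 6, 2027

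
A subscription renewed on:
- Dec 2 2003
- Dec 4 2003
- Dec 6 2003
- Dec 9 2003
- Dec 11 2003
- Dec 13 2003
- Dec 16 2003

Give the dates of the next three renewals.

Dec 18 2003, Dec 20 2003, Dec 23 2003

Every event lands on a Tuesday or Thursday or Saturday (gaps cycle 2, 2, 3, 2, 2, 3).
So the schedule is: every Tuesday, Thursday and Saturday.
The following Thursday is Dec 18 2003.
Next Saturday: Dec 20 2003.
The following Tuesday is Dec 23 2003.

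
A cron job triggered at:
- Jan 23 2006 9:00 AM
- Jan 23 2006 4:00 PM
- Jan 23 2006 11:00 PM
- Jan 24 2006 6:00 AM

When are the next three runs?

Jan 24 2006 1:00 PM, Jan 24 2006 8:00 PM, Jan 25 2006 3:00 AM

The interval is a steady 7 hours (7, 7, 7).
Jan 24 2006 6:00 AM + 7 h = Jan 24 2006 1:00 PM.
Jan 24 2006 1:00 PM + 7 h = Jan 24 2006 8:00 PM.
Jan 24 2006 8:00 PM + 7 h = Jan 25 2006 3:00 AM.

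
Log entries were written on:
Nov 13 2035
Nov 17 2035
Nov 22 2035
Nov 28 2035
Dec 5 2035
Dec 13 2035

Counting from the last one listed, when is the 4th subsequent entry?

Jan 24 2036

The spacing grows by 1 each time: 4, 5, 6, 7, 8 days.
Next gap: 9 days. Dec 13 2035 + 9 days = Dec 22 2035.
Next gap: 10 days. Dec 22 2035 + 10 days = Jan 1 2036.
Next gap: 11 days. Jan 1 2036 + 11 days = Jan 12 2036.
Next gap: 12 days. Jan 12 2036 + 12 days = Jan 24 2036.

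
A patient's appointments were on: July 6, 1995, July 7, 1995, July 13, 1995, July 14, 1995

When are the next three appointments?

Gaps: 1, 6, 1 days — not constant, but cyclic with period 2.
The events fall on every Thursday and Friday.
The following Thursday is July 20, 1995.
Next Friday: July 21, 1995.
Next Thursday: July 27, 1995.

July 20, 1995; July 21, 1995; July 27, 1995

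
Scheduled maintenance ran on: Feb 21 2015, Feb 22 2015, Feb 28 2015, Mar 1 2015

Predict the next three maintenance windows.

Mar 7 2015, Mar 8 2015, Mar 14 2015

Gaps: 1, 6, 1 days — not constant, but cyclic with period 2.
The events fall on every Saturday and Sunday.
The following Saturday is Mar 7 2015.
The following Sunday is Mar 8 2015.
The following Saturday is Mar 14 2015.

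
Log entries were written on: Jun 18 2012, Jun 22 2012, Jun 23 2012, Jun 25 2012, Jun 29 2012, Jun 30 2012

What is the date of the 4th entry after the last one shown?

Every event lands on a Monday or Friday or Saturday (gaps cycle 4, 1, 2, 4, 1).
So the schedule is: every Monday, Friday and Saturday.
Next Monday: Jul 2 2012.
The following Friday is Jul 6 2012.
The following Saturday is Jul 7 2012.
Next Monday: Jul 9 2012.

Jul 9 2012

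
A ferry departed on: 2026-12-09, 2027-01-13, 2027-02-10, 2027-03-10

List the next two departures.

2027-04-14, 2027-05-12

These are Wednesdays at 28- or 35-day spacing (35, 28, 28).
The pattern: 2nd Wednesday of the month.
2nd Wednesday of April 2027: 2027-04-14.
May 2027 — 2nd Wednesday is 2027-05-12.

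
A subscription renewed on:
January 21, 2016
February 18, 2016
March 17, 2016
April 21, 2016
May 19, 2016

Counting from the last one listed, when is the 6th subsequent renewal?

November 17, 2016

All dates are Thursdays, 28, 28, 35, 28 days apart.
Specifically, the 3rd Thursday of each month.
June 2016 — 3rd Thursday is June 16, 2016.
July 2016 — 3rd Thursday is July 21, 2016.
3rd Thursday of August 2016: August 18, 2016.
3rd Thursday of September 2016: September 15, 2016.
3rd Thursday of October 2016: October 20, 2016.
November 2016 — 3rd Thursday is November 17, 2016.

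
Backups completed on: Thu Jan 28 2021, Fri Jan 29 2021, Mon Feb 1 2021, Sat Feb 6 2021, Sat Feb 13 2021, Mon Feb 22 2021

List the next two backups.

Intervals are 1, 3, 5, 7, 9 days — an arithmetic progression with common difference 2.
Next gap: 11 days. Mon Feb 22 2021 + 11 days = Fri Mar 5 2021.
Next gap: 13 days. Fri Mar 5 2021 + 13 days = Thu Mar 18 2021.

Fri Mar 5 2021, Thu Mar 18 2021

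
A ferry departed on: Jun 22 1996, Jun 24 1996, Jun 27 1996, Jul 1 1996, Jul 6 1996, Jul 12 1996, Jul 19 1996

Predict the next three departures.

Gaps: 2, 3, 4, 5, 6, 7 days — each gap is 1 larger than the previous one.
Next gap: 8 days. Jul 19 1996 + 8 days = Jul 27 1996.
Next gap: 9 days. Jul 27 1996 + 9 days = Aug 5 1996.
Next gap: 10 days. Aug 5 1996 + 10 days = Aug 15 1996.

Jul 27 1996, Aug 5 1996, Aug 15 1996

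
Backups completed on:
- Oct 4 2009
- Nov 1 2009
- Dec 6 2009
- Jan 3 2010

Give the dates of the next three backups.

These are Sundays at 28- or 35-day spacing (28, 35, 28).
The pattern: 1st Sunday of the month.
February 2010 — 1st Sunday is Feb 7 2010.
March 2010 — 1st Sunday is Mar 7 2010.
1st Sunday of April 2010: Apr 4 2010.

Feb 7 2010, Mar 7 2010, Apr 4 2010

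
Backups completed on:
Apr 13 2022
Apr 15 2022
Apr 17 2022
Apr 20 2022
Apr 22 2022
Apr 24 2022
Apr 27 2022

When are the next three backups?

Apr 29 2022, May 1 2022, May 4 2022

Every event lands on a Wednesday or Friday or Sunday (gaps cycle 2, 2, 3, 2, 2, 3).
So the schedule is: every Wednesday, Friday and Sunday.
The following Friday is Apr 29 2022.
Next Sunday: May 1 2022.
The following Wednesday is May 4 2022.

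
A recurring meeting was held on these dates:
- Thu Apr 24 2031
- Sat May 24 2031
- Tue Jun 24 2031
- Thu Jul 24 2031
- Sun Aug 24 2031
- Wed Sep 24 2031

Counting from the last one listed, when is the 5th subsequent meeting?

Each date is the 24th; the gaps (30, 31, 30, 31, 31) track the month lengths.
The rule is the 24th of each month.
October 2031: Fri Oct 24 2031.
Next: November 2031 → Mon Nov 24 2031.
December 2031: Wed Dec 24 2031.
January 2032: Sat Jan 24 2032.
February 2032: Tue Feb 24 2032.

Tue Feb 24 2032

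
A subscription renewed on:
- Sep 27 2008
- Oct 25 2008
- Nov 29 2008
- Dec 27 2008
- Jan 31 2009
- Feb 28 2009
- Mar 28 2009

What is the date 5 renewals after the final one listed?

Every date is a Saturday; gaps 28, 35, 28, 35, 28, 28 days.
Each is the last Saturday of its month (at least one falls on the 29th or later, ruling out '4th Saturday').
April 2009 ends with Saturday Apr 25 2009.
Last Saturday of May 2009: May 30 2009.
Last Saturday of June 2009: Jun 27 2009.
July 2009 ends with Saturday Jul 25 2009.
August 2009 ends with Saturday Aug 29 2009.

Aug 29 2009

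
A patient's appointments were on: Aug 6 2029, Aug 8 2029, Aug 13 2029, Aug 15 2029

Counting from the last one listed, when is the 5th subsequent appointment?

Sep 3 2029

Every event lands on a Monday or Wednesday (gaps cycle 2, 5, 2).
So the schedule is: every Monday and Wednesday.
Next Monday: Aug 20 2029.
Next Wednesday: Aug 22 2029.
The following Monday is Aug 27 2029.
The following Wednesday is Aug 29 2029.
Next Monday: Sep 3 2029.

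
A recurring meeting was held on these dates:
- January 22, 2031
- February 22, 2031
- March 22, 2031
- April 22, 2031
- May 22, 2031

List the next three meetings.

Gaps: 31, 28, 31, 30 days — not constant. Every event is on the 22nd of the month.
Pattern: the 22nd of each month.
Next: June 2031 → June 22, 2031.
July 2031: July 22, 2031.
Next: August 2031 → August 22, 2031.

June 22, 2031; July 22, 2031; August 22, 2031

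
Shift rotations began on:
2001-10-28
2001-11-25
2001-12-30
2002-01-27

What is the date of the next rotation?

Every date is a Sunday; gaps 28, 35, 28 days.
Each is the last Sunday of its month (at least one falls on the 29th or later, ruling out '4th Sunday').
Last Sunday of February 2002: 2002-02-24.

2002-02-24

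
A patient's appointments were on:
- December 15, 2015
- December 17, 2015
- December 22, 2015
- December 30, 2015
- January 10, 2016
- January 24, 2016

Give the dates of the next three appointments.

The spacing grows by 3 each time: 2, 5, 8, 11, 14 days.
Next gap: 17 days. January 24, 2016 + 17 days = February 10, 2016.
Next gap: 20 days. February 10, 2016 + 20 days = March 1, 2016.
Next gap: 23 days. March 1, 2016 + 23 days = March 24, 2016.

February 10, 2016; March 1, 2016; March 24, 2016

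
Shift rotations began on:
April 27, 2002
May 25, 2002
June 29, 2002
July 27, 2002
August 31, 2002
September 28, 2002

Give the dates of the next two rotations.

All Saturdays; the gaps (28, 35, 28, 35, 28) vary with month length.
This is the last Saturday of each month.
October 2002 ends with Saturday October 26, 2002.
Last Saturday of November 2002: November 30, 2002.

October 26, 2002; November 30, 2002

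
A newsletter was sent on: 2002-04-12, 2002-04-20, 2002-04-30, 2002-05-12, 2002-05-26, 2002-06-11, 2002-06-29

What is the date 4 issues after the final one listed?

2002-09-29

Gaps: 8, 10, 12, 14, 16, 18 days — each gap is 2 larger than the previous one.
Next gap: 20 days. 2002-06-29 + 20 days = 2002-07-19.
Next gap: 22 days. 2002-07-19 + 22 days = 2002-08-10.
Next gap: 24 days. 2002-08-10 + 24 days = 2002-09-03.
Next gap: 26 days. 2002-09-03 + 26 days = 2002-09-29.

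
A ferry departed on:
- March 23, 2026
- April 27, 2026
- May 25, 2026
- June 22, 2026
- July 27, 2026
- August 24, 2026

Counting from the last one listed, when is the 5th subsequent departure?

January 25, 2027

These are Mondays at 28- or 35-day spacing (35, 28, 28, 35, 28).
The pattern: 4th Monday of the month.
4th Monday of September 2026: September 28, 2026.
October 2026 — 4th Monday is October 26, 2026.
November 2026 — 4th Monday is November 23, 2026.
4th Monday of December 2026: December 28, 2026.
January 2027 — 4th Monday is January 25, 2027.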